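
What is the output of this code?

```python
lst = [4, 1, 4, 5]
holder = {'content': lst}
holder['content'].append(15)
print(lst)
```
[4, 1, 4, 5, 15]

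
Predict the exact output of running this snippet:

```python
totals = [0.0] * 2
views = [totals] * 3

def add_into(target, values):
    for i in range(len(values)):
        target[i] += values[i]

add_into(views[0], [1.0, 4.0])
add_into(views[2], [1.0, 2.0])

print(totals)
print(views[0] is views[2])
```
[2.0, 6.0]
True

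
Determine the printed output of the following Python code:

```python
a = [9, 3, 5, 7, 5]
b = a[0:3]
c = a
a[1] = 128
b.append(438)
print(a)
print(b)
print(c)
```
[9, 128, 5, 7, 5]
[9, 3, 5, 438]
[9, 128, 5, 7, 5]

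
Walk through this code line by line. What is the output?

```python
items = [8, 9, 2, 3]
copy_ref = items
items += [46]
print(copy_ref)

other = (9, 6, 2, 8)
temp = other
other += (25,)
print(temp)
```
[8, 9, 2, 3, 46]
(9, 6, 2, 8)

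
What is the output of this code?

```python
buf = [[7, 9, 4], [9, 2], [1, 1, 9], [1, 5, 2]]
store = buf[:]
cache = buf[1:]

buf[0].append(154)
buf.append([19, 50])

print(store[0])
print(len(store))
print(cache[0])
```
[7, 9, 4, 154]
4
[9, 2]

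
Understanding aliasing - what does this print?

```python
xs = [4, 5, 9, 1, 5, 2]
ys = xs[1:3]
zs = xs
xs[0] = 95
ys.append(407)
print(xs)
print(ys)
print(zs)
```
[95, 5, 9, 1, 5, 2]
[5, 9, 407]
[95, 5, 9, 1, 5, 2]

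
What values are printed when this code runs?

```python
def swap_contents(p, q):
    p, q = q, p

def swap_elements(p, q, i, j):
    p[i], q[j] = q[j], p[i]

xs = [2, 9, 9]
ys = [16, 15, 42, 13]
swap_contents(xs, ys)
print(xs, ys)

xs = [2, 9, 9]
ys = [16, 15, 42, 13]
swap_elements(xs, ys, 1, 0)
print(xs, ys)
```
[2, 9, 9] [16, 15, 42, 13]
[2, 16, 9] [9, 15, 42, 13]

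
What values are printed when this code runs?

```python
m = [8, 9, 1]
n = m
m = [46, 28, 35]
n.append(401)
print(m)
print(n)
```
[46, 28, 35]
[8, 9, 1, 401]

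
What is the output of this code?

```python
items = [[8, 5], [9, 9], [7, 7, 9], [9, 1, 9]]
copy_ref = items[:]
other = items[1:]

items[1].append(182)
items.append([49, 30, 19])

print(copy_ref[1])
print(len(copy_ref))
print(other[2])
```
[9, 9, 182]
4
[9, 1, 9]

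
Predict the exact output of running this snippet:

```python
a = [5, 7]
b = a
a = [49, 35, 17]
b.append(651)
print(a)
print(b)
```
[49, 35, 17]
[5, 7, 651]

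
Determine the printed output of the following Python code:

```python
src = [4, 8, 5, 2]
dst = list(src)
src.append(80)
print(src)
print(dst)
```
[4, 8, 5, 2, 80]
[4, 8, 5, 2]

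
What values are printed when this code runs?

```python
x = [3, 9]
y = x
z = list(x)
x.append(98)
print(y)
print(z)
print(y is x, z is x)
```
[3, 9, 98]
[3, 9]
True False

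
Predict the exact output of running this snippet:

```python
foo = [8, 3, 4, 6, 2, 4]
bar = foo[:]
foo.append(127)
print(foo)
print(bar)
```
[8, 3, 4, 6, 2, 4, 127]
[8, 3, 4, 6, 2, 4]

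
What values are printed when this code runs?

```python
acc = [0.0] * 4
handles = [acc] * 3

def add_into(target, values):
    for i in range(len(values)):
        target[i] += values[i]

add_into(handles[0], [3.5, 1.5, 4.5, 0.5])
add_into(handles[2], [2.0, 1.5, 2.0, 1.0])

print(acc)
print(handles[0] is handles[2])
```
[5.5, 3.0, 6.5, 1.5]
True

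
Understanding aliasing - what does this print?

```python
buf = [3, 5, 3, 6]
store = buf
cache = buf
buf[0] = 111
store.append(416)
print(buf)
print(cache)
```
[111, 5, 3, 6, 416]
[111, 5, 3, 6, 416]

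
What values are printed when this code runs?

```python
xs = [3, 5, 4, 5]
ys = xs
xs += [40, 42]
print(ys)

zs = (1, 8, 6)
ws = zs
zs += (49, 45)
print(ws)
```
[3, 5, 4, 5, 40, 42]
(1, 8, 6)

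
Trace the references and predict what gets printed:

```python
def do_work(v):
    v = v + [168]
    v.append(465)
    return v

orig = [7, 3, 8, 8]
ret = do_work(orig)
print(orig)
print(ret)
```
[7, 3, 8, 8]
[7, 3, 8, 8, 168, 465]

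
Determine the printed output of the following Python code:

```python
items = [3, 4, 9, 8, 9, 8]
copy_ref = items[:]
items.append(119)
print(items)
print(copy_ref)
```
[3, 4, 9, 8, 9, 8, 119]
[3, 4, 9, 8, 9, 8]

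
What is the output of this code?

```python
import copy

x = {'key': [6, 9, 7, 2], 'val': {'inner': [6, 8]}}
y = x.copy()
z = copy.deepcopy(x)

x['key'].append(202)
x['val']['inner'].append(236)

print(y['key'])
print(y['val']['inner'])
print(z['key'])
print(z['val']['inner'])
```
[6, 9, 7, 2, 202]
[6, 8, 236]
[6, 9, 7, 2]
[6, 8]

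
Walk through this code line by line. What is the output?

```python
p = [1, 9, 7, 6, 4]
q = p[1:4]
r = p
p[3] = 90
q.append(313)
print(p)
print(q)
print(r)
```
[1, 9, 7, 90, 4]
[9, 7, 6, 313]
[1, 9, 7, 90, 4]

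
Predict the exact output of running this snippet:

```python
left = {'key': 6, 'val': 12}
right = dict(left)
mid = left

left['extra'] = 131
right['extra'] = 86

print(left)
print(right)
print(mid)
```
{'key': 6, 'val': 12, 'extra': 131}
{'key': 6, 'val': 12, 'extra': 86}
{'key': 6, 'val': 12, 'extra': 131}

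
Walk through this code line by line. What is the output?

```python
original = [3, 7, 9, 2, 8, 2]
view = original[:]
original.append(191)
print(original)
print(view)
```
[3, 7, 9, 2, 8, 2, 191]
[3, 7, 9, 2, 8, 2]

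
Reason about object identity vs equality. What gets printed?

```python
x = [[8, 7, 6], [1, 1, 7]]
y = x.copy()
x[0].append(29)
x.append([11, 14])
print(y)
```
[[8, 7, 6, 29], [1, 1, 7]]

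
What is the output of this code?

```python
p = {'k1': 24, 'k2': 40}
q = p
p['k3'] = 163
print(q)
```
{'k1': 24, 'k2': 40, 'k3': 163}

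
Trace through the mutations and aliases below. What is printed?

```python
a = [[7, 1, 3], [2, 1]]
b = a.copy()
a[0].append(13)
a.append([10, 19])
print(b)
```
[[7, 1, 3, 13], [2, 1]]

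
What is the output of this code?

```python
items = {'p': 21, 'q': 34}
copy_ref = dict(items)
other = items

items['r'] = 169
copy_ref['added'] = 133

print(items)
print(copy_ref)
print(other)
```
{'p': 21, 'q': 34, 'r': 169}
{'p': 21, 'q': 34, 'added': 133}
{'p': 21, 'q': 34, 'r': 169}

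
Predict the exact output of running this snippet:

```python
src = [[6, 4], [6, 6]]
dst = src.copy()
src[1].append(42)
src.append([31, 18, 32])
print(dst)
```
[[6, 4], [6, 6, 42]]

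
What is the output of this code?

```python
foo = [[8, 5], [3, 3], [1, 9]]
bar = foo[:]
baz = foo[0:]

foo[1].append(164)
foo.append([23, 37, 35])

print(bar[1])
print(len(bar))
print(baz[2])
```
[3, 3, 164]
3
[1, 9]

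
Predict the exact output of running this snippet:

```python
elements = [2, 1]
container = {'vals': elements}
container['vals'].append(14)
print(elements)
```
[2, 1, 14]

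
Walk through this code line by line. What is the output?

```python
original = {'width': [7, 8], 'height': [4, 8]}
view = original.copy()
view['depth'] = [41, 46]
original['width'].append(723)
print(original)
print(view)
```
{'width': [7, 8, 723], 'height': [4, 8]}
{'width': [7, 8, 723], 'height': [4, 8], 'depth': [41, 46]}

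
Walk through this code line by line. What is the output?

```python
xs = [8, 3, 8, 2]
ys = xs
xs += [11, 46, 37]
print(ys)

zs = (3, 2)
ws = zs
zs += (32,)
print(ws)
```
[8, 3, 8, 2, 11, 46, 37]
(3, 2)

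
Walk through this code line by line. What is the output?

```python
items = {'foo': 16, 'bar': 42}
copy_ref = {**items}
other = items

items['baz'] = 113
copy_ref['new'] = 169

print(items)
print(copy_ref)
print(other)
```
{'foo': 16, 'bar': 42, 'baz': 113}
{'foo': 16, 'bar': 42, 'new': 169}
{'foo': 16, 'bar': 42, 'baz': 113}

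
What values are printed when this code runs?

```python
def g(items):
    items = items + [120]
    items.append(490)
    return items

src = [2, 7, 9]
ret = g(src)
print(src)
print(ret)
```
[2, 7, 9]
[2, 7, 9, 120, 490]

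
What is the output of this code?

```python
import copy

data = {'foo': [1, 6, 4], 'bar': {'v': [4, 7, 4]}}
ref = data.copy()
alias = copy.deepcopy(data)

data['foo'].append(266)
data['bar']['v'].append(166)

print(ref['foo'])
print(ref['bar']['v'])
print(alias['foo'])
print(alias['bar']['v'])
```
[1, 6, 4, 266]
[4, 7, 4, 166]
[1, 6, 4]
[4, 7, 4]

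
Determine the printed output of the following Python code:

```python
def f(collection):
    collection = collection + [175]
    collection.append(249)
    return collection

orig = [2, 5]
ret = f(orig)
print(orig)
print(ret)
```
[2, 5]
[2, 5, 175, 249]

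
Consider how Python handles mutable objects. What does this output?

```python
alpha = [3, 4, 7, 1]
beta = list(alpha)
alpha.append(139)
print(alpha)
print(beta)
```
[3, 4, 7, 1, 139]
[3, 4, 7, 1]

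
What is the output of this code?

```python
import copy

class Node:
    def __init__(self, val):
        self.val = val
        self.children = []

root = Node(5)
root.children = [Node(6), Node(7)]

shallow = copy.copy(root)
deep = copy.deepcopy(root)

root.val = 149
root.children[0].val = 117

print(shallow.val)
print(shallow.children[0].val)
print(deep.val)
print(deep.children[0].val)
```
5
117
5
6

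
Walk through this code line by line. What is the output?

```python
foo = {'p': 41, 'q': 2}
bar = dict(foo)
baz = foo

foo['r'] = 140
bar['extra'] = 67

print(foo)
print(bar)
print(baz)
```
{'p': 41, 'q': 2, 'r': 140}
{'p': 41, 'q': 2, 'extra': 67}
{'p': 41, 'q': 2, 'r': 140}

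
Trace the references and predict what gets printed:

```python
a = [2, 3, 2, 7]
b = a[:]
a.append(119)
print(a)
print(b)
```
[2, 3, 2, 7, 119]
[2, 3, 2, 7]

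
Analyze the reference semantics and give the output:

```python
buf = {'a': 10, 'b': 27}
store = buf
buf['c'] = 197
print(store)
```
{'a': 10, 'b': 27, 'c': 197}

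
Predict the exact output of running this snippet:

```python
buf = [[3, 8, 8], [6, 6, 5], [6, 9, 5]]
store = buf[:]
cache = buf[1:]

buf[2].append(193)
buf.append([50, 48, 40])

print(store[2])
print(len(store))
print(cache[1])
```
[6, 9, 5, 193]
3
[6, 9, 5, 193]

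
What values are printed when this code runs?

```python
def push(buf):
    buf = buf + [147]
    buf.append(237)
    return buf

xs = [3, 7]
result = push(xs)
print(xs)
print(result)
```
[3, 7]
[3, 7, 147, 237]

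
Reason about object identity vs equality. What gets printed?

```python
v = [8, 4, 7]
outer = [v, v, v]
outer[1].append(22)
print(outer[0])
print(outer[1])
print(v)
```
[8, 4, 7, 22]
[8, 4, 7, 22]
[8, 4, 7, 22]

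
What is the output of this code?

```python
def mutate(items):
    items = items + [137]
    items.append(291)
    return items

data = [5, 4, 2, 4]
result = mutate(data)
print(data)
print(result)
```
[5, 4, 2, 4]
[5, 4, 2, 4, 137, 291]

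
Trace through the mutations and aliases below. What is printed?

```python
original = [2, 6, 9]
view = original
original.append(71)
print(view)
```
[2, 6, 9, 71]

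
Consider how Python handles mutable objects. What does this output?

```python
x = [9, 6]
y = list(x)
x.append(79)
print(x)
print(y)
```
[9, 6, 79]
[9, 6]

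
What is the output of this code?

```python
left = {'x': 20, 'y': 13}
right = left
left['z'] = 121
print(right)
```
{'x': 20, 'y': 13, 'z': 121}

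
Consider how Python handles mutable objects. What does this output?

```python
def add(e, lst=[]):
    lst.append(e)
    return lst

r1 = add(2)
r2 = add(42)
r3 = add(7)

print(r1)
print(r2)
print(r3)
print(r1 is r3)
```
[2, 42, 7]
[2, 42, 7]
[2, 42, 7]
True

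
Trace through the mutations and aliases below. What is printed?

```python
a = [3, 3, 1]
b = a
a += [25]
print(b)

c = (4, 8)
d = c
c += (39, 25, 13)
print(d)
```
[3, 3, 1, 25]
(4, 8)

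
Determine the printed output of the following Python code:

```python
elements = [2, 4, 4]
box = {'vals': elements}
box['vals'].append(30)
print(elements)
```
[2, 4, 4, 30]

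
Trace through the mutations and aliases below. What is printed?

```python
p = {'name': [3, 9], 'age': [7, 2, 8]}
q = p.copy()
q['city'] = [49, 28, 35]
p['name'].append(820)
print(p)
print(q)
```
{'name': [3, 9, 820], 'age': [7, 2, 8]}
{'name': [3, 9, 820], 'age': [7, 2, 8], 'city': [49, 28, 35]}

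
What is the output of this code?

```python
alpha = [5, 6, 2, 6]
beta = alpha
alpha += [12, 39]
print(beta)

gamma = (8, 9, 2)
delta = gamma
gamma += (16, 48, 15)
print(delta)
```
[5, 6, 2, 6, 12, 39]
(8, 9, 2)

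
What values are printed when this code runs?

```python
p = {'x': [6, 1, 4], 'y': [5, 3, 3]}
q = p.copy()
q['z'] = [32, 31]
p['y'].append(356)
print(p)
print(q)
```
{'x': [6, 1, 4], 'y': [5, 3, 3, 356]}
{'x': [6, 1, 4], 'y': [5, 3, 3, 356], 'z': [32, 31]}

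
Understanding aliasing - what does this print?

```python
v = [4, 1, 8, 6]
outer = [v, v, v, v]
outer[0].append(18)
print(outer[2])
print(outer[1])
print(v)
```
[4, 1, 8, 6, 18]
[4, 1, 8, 6, 18]
[4, 1, 8, 6, 18]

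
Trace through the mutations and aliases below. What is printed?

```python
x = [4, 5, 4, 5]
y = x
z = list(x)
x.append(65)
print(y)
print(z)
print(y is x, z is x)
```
[4, 5, 4, 5, 65]
[4, 5, 4, 5]
True False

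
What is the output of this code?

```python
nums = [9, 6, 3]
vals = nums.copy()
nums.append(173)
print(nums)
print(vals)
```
[9, 6, 3, 173]
[9, 6, 3]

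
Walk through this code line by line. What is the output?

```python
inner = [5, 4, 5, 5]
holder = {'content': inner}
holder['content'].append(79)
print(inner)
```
[5, 4, 5, 5, 79]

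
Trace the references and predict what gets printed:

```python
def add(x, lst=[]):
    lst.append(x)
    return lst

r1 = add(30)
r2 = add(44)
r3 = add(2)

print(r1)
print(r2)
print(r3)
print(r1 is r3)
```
[30, 44, 2]
[30, 44, 2]
[30, 44, 2]
True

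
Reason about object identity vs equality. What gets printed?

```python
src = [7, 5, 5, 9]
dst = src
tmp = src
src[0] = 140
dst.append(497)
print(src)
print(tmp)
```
[140, 5, 5, 9, 497]
[140, 5, 5, 9, 497]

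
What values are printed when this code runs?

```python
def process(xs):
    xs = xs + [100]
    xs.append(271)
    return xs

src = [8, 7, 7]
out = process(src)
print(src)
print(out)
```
[8, 7, 7]
[8, 7, 7, 100, 271]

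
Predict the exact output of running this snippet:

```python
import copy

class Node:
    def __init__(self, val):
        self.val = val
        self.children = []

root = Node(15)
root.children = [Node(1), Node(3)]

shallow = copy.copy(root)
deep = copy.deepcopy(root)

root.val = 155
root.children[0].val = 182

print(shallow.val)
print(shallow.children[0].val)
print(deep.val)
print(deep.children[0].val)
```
15
182
15
1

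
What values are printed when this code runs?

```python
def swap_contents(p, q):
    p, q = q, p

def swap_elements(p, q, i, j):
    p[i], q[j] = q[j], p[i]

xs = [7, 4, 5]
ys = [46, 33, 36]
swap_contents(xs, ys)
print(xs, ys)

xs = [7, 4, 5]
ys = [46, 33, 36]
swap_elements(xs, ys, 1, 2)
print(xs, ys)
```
[7, 4, 5] [46, 33, 36]
[7, 36, 5] [46, 33, 4]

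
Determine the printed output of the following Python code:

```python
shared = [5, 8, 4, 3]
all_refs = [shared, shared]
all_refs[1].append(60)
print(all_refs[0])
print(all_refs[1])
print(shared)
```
[5, 8, 4, 3, 60]
[5, 8, 4, 3, 60]
[5, 8, 4, 3, 60]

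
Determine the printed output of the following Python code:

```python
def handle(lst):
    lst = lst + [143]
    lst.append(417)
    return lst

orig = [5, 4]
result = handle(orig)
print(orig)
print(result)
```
[5, 4]
[5, 4, 143, 417]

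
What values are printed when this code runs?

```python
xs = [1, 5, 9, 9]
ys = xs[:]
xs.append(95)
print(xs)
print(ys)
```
[1, 5, 9, 9, 95]
[1, 5, 9, 9]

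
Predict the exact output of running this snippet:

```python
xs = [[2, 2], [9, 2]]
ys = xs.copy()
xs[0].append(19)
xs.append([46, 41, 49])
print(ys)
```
[[2, 2, 19], [9, 2]]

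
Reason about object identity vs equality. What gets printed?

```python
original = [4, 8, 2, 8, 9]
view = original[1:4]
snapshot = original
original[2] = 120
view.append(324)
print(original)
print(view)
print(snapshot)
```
[4, 8, 120, 8, 9]
[8, 2, 8, 324]
[4, 8, 120, 8, 9]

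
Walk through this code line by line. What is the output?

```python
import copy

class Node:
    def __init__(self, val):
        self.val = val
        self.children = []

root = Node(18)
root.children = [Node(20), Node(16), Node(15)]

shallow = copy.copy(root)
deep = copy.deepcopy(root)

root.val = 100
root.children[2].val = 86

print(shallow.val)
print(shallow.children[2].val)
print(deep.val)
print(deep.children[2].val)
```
18
86
18
15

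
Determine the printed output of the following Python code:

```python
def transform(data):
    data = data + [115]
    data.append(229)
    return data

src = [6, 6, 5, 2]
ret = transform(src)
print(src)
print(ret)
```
[6, 6, 5, 2]
[6, 6, 5, 2, 115, 229]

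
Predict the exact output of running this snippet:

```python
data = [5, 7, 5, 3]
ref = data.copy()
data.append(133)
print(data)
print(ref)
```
[5, 7, 5, 3, 133]
[5, 7, 5, 3]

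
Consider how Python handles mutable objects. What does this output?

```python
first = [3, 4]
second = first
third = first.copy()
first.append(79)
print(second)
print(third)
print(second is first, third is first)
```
[3, 4, 79]
[3, 4]
True False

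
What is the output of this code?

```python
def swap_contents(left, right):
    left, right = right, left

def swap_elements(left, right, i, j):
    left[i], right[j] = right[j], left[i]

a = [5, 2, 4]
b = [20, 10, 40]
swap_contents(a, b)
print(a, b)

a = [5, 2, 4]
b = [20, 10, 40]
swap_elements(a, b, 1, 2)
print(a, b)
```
[5, 2, 4] [20, 10, 40]
[5, 40, 4] [20, 10, 2]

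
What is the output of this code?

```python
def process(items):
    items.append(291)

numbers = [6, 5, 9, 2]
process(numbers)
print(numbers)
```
[6, 5, 9, 2, 291]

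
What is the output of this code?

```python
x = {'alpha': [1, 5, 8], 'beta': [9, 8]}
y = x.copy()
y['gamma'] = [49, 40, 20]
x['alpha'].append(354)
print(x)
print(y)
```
{'alpha': [1, 5, 8, 354], 'beta': [9, 8]}
{'alpha': [1, 5, 8, 354], 'beta': [9, 8], 'gamma': [49, 40, 20]}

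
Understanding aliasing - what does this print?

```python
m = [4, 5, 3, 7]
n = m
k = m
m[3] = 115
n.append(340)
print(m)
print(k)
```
[4, 5, 3, 115, 340]
[4, 5, 3, 115, 340]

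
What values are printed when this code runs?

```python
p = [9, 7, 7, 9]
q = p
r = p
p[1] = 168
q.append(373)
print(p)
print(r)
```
[9, 168, 7, 9, 373]
[9, 168, 7, 9, 373]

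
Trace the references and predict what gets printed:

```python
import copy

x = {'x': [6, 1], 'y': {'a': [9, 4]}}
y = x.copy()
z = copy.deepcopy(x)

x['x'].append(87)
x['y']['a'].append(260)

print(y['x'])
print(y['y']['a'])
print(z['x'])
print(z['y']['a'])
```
[6, 1, 87]
[9, 4, 260]
[6, 1]
[9, 4]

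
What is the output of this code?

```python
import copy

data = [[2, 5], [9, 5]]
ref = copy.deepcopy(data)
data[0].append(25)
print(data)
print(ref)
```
[[2, 5, 25], [9, 5]]
[[2, 5], [9, 5]]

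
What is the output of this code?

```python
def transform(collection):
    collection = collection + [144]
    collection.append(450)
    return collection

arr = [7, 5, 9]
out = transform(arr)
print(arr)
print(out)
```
[7, 5, 9]
[7, 5, 9, 144, 450]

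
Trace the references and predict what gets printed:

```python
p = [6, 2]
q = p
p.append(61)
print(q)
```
[6, 2, 61]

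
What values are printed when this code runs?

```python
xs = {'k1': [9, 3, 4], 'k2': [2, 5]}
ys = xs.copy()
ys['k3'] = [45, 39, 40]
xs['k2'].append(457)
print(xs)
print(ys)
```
{'k1': [9, 3, 4], 'k2': [2, 5, 457]}
{'k1': [9, 3, 4], 'k2': [2, 5, 457], 'k3': [45, 39, 40]}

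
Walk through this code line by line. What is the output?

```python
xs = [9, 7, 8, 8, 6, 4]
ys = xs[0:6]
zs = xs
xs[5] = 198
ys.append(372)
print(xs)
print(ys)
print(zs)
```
[9, 7, 8, 8, 6, 198]
[9, 7, 8, 8, 6, 4, 372]
[9, 7, 8, 8, 6, 198]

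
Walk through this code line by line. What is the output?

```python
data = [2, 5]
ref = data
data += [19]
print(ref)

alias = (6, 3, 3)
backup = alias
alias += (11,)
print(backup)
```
[2, 5, 19]
(6, 3, 3)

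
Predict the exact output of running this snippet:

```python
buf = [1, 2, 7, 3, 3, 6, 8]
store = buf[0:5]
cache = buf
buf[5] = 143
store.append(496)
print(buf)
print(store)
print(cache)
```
[1, 2, 7, 3, 3, 143, 8]
[1, 2, 7, 3, 3, 496]
[1, 2, 7, 3, 3, 143, 8]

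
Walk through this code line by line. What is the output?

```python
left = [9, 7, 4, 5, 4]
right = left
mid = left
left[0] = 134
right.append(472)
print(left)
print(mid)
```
[134, 7, 4, 5, 4, 472]
[134, 7, 4, 5, 4, 472]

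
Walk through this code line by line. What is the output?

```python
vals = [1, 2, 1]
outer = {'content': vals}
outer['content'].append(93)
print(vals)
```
[1, 2, 1, 93]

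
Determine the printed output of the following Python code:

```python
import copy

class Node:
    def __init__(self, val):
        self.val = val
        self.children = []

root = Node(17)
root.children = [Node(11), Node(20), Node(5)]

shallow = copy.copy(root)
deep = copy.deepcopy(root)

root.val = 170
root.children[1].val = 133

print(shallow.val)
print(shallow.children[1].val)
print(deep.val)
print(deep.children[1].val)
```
17
133
17
20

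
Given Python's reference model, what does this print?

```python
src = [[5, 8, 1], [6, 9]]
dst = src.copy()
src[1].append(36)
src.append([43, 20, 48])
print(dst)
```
[[5, 8, 1], [6, 9, 36]]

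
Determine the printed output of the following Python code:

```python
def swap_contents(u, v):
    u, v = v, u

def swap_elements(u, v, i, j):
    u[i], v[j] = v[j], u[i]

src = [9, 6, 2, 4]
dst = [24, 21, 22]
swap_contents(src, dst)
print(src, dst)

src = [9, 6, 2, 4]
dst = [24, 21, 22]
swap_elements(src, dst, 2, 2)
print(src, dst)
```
[9, 6, 2, 4] [24, 21, 22]
[9, 6, 22, 4] [24, 21, 2]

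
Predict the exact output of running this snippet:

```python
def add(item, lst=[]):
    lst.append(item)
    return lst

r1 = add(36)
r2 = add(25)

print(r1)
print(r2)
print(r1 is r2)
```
[36, 25]
[36, 25]
True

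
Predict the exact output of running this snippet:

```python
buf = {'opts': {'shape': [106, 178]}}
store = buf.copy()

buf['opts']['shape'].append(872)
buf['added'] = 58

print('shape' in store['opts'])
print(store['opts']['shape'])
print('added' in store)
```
True
[106, 178, 872]
False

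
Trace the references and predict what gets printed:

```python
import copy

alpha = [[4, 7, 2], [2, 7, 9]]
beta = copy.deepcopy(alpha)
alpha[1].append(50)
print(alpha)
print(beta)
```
[[4, 7, 2], [2, 7, 9, 50]]
[[4, 7, 2], [2, 7, 9]]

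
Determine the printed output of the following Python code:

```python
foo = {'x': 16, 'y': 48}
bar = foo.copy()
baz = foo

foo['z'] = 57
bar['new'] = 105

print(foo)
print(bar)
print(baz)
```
{'x': 16, 'y': 48, 'z': 57}
{'x': 16, 'y': 48, 'new': 105}
{'x': 16, 'y': 48, 'z': 57}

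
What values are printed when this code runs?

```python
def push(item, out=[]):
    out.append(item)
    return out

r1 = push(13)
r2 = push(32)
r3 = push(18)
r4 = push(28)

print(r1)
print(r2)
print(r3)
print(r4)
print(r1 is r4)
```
[13, 32, 18, 28]
[13, 32, 18, 28]
[13, 32, 18, 28]
[13, 32, 18, 28]
True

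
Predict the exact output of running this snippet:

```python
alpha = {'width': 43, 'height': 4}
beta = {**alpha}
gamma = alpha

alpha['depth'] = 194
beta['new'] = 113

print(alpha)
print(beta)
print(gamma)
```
{'width': 43, 'height': 4, 'depth': 194}
{'width': 43, 'height': 4, 'new': 113}
{'width': 43, 'height': 4, 'depth': 194}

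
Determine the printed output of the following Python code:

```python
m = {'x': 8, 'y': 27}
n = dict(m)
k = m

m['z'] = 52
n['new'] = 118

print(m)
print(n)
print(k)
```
{'x': 8, 'y': 27, 'z': 52}
{'x': 8, 'y': 27, 'new': 118}
{'x': 8, 'y': 27, 'z': 52}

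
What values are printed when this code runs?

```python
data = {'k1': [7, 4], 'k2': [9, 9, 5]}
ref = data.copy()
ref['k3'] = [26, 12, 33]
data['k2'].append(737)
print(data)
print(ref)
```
{'k1': [7, 4], 'k2': [9, 9, 5, 737]}
{'k1': [7, 4], 'k2': [9, 9, 5, 737], 'k3': [26, 12, 33]}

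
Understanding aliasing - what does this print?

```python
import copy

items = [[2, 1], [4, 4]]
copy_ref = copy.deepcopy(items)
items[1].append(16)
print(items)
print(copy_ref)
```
[[2, 1], [4, 4, 16]]
[[2, 1], [4, 4]]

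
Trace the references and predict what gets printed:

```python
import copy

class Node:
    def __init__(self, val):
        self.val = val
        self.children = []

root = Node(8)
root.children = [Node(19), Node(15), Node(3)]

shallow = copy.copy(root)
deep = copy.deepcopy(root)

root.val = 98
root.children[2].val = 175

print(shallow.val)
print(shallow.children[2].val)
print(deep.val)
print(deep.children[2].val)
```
8
175
8
3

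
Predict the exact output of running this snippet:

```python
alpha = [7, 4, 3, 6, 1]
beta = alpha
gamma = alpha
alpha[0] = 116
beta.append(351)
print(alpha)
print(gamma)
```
[116, 4, 3, 6, 1, 351]
[116, 4, 3, 6, 1, 351]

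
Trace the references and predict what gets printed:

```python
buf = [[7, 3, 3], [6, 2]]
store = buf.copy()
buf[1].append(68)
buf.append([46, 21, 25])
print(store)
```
[[7, 3, 3], [6, 2, 68]]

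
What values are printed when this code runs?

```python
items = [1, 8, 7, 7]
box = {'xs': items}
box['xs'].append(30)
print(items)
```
[1, 8, 7, 7, 30]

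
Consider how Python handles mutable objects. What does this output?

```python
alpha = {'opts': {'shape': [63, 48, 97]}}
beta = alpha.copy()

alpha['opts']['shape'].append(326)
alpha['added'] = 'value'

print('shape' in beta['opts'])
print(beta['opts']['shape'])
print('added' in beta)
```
True
[63, 48, 97, 326]
False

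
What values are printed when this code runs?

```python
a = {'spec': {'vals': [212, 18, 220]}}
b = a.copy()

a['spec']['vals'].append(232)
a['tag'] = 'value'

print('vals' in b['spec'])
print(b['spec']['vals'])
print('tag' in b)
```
True
[212, 18, 220, 232]
False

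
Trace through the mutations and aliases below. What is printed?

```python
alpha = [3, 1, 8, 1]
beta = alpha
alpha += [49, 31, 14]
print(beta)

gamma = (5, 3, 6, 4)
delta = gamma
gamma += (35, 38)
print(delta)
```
[3, 1, 8, 1, 49, 31, 14]
(5, 3, 6, 4)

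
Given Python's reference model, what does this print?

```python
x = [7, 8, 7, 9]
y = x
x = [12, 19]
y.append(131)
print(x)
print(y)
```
[12, 19]
[7, 8, 7, 9, 131]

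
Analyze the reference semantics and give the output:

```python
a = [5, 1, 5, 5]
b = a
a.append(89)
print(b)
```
[5, 1, 5, 5, 89]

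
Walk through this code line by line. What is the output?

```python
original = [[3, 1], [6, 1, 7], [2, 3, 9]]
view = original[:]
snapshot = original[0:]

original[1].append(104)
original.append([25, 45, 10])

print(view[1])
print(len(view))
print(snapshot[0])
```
[6, 1, 7, 104]
3
[3, 1]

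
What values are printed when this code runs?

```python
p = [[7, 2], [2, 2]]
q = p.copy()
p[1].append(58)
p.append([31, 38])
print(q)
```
[[7, 2], [2, 2, 58]]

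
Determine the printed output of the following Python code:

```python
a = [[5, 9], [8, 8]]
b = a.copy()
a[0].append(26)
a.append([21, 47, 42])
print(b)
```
[[5, 9, 26], [8, 8]]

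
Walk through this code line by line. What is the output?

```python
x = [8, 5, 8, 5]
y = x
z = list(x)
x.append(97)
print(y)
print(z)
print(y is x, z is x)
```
[8, 5, 8, 5, 97]
[8, 5, 8, 5]
True False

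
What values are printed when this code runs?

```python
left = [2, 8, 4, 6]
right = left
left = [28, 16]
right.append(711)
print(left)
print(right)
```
[28, 16]
[2, 8, 4, 6, 711]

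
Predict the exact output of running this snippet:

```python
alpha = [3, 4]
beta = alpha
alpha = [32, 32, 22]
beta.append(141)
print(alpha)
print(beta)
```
[32, 32, 22]
[3, 4, 141]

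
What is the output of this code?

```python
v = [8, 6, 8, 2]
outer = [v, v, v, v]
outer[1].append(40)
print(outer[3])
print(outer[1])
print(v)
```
[8, 6, 8, 2, 40]
[8, 6, 8, 2, 40]
[8, 6, 8, 2, 40]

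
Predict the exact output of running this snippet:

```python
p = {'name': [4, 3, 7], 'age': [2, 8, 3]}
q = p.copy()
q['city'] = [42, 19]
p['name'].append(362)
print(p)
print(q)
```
{'name': [4, 3, 7, 362], 'age': [2, 8, 3]}
{'name': [4, 3, 7, 362], 'age': [2, 8, 3], 'city': [42, 19]}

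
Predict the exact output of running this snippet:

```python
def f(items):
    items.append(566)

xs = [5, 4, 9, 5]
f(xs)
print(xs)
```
[5, 4, 9, 5, 566]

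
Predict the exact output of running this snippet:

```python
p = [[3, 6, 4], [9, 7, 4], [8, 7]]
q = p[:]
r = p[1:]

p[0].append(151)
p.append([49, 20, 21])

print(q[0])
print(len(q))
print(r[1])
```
[3, 6, 4, 151]
3
[8, 7]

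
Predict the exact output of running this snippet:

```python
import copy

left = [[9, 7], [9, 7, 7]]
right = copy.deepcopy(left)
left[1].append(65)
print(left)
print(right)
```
[[9, 7], [9, 7, 7, 65]]
[[9, 7], [9, 7, 7]]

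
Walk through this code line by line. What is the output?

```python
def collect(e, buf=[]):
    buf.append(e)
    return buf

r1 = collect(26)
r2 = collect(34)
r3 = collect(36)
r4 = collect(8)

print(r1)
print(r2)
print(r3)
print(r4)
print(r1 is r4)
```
[26, 34, 36, 8]
[26, 34, 36, 8]
[26, 34, 36, 8]
[26, 34, 36, 8]
True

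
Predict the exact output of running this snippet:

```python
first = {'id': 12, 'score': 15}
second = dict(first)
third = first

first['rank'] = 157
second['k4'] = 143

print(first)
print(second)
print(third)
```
{'id': 12, 'score': 15, 'rank': 157}
{'id': 12, 'score': 15, 'k4': 143}
{'id': 12, 'score': 15, 'rank': 157}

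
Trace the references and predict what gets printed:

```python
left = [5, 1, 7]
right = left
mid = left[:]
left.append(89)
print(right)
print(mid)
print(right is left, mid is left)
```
[5, 1, 7, 89]
[5, 1, 7]
True False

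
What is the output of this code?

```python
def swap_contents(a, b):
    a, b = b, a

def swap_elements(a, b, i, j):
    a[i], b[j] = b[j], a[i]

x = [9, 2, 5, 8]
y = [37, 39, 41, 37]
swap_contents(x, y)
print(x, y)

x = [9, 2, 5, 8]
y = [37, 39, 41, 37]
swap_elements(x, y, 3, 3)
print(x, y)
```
[9, 2, 5, 8] [37, 39, 41, 37]
[9, 2, 5, 37] [37, 39, 41, 8]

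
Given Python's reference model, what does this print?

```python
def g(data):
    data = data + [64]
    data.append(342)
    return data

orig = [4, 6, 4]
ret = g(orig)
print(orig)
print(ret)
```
[4, 6, 4]
[4, 6, 4, 64, 342]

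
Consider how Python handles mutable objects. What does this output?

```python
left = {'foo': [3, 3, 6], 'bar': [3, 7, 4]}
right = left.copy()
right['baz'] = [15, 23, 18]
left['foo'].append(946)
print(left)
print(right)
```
{'foo': [3, 3, 6, 946], 'bar': [3, 7, 4]}
{'foo': [3, 3, 6, 946], 'bar': [3, 7, 4], 'baz': [15, 23, 18]}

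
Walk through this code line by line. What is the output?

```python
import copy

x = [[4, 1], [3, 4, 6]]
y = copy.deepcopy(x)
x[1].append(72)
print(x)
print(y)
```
[[4, 1], [3, 4, 6, 72]]
[[4, 1], [3, 4, 6]]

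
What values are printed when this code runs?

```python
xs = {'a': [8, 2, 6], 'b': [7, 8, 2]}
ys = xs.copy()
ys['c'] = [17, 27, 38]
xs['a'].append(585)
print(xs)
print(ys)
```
{'a': [8, 2, 6, 585], 'b': [7, 8, 2]}
{'a': [8, 2, 6, 585], 'b': [7, 8, 2], 'c': [17, 27, 38]}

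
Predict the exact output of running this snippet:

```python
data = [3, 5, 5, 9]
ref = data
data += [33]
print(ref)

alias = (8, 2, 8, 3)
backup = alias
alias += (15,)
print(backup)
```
[3, 5, 5, 9, 33]
(8, 2, 8, 3)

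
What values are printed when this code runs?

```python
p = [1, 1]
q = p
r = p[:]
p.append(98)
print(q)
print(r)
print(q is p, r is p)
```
[1, 1, 98]
[1, 1]
True False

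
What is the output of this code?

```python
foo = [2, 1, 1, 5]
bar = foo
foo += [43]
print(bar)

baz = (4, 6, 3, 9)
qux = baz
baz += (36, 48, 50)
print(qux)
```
[2, 1, 1, 5, 43]
(4, 6, 3, 9)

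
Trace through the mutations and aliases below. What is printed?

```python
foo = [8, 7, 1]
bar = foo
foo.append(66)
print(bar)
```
[8, 7, 1, 66]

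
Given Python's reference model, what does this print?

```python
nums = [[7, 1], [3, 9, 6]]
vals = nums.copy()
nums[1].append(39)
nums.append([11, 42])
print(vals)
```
[[7, 1], [3, 9, 6, 39]]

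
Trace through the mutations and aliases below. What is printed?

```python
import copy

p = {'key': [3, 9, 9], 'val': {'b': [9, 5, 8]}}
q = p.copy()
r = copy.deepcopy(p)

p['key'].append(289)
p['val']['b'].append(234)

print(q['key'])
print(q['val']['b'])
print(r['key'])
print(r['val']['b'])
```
[3, 9, 9, 289]
[9, 5, 8, 234]
[3, 9, 9]
[9, 5, 8]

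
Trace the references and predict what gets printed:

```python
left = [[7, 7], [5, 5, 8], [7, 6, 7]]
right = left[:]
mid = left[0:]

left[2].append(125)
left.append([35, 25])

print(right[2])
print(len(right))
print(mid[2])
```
[7, 6, 7, 125]
3
[7, 6, 7, 125]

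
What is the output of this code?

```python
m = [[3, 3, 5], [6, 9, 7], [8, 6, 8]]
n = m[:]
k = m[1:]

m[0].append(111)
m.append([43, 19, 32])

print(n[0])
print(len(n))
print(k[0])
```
[3, 3, 5, 111]
3
[6, 9, 7]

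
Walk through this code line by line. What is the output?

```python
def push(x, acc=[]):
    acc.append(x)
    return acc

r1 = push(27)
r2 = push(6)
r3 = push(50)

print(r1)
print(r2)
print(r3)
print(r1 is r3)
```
[27, 6, 50]
[27, 6, 50]
[27, 6, 50]
True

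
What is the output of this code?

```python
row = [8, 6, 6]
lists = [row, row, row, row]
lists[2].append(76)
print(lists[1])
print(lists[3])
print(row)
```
[8, 6, 6, 76]
[8, 6, 6, 76]
[8, 6, 6, 76]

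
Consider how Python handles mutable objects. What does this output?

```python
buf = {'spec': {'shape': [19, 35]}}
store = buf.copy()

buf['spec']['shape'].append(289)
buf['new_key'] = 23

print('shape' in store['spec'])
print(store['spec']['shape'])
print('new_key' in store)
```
True
[19, 35, 289]
False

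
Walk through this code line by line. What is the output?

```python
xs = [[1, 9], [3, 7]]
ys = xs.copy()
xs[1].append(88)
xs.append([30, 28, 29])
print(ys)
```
[[1, 9], [3, 7, 88]]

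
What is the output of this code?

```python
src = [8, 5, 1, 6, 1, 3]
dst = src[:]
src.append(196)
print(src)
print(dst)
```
[8, 5, 1, 6, 1, 3, 196]
[8, 5, 1, 6, 1, 3]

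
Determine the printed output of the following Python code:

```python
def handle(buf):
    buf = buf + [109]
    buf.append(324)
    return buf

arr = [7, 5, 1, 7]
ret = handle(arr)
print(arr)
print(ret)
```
[7, 5, 1, 7]
[7, 5, 1, 7, 109, 324]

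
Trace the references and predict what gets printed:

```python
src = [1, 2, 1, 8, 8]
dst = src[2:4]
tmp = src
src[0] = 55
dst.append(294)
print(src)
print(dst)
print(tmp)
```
[55, 2, 1, 8, 8]
[1, 8, 294]
[55, 2, 1, 8, 8]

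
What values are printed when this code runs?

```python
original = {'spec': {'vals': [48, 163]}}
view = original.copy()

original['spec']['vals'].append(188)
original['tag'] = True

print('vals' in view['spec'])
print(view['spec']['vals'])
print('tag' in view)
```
True
[48, 163, 188]
False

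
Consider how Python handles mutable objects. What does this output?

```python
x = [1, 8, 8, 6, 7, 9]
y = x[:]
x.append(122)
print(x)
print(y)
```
[1, 8, 8, 6, 7, 9, 122]
[1, 8, 8, 6, 7, 9]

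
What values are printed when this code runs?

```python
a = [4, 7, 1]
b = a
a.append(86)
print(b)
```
[4, 7, 1, 86]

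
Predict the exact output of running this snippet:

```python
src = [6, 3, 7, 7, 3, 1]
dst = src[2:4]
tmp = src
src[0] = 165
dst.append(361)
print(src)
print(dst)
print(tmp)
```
[165, 3, 7, 7, 3, 1]
[7, 7, 361]
[165, 3, 7, 7, 3, 1]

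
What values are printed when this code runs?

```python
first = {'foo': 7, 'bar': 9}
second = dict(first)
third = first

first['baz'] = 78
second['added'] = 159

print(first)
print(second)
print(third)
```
{'foo': 7, 'bar': 9, 'baz': 78}
{'foo': 7, 'bar': 9, 'added': 159}
{'foo': 7, 'bar': 9, 'baz': 78}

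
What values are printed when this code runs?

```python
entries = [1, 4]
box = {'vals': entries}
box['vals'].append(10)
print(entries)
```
[1, 4, 10]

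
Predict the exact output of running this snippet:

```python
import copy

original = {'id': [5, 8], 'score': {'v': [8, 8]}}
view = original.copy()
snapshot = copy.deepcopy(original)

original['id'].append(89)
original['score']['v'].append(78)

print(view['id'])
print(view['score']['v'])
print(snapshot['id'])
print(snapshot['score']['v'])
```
[5, 8, 89]
[8, 8, 78]
[5, 8]
[8, 8]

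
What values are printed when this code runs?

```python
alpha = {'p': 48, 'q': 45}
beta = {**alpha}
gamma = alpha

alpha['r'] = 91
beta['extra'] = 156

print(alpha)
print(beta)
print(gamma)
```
{'p': 48, 'q': 45, 'r': 91}
{'p': 48, 'q': 45, 'extra': 156}
{'p': 48, 'q': 45, 'r': 91}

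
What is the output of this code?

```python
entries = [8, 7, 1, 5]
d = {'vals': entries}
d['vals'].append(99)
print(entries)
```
[8, 7, 1, 5, 99]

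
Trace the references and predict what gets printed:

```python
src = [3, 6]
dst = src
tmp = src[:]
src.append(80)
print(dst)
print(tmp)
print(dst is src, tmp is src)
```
[3, 6, 80]
[3, 6]
True False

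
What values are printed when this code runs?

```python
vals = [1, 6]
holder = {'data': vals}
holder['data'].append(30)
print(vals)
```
[1, 6, 30]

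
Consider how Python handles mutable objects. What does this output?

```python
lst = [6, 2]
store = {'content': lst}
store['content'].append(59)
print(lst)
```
[6, 2, 59]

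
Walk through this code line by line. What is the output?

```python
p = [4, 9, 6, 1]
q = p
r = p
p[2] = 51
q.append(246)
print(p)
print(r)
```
[4, 9, 51, 1, 246]
[4, 9, 51, 1, 246]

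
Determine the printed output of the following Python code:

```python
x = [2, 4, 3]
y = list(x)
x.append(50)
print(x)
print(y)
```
[2, 4, 3, 50]
[2, 4, 3]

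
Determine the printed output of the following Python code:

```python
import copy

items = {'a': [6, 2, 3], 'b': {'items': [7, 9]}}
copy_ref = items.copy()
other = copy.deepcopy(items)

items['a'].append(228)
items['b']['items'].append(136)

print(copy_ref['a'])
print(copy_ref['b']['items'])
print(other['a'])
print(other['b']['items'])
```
[6, 2, 3, 228]
[7, 9, 136]
[6, 2, 3]
[7, 9]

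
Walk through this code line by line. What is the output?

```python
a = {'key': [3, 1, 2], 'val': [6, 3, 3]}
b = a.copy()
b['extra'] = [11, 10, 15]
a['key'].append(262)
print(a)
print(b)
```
{'key': [3, 1, 2, 262], 'val': [6, 3, 3]}
{'key': [3, 1, 2, 262], 'val': [6, 3, 3], 'extra': [11, 10, 15]}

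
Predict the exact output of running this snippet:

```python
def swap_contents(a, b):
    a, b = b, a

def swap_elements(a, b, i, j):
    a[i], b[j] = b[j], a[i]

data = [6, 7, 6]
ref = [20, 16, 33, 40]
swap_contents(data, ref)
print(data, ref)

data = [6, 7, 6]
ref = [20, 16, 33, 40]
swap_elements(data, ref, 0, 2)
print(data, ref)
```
[6, 7, 6] [20, 16, 33, 40]
[33, 7, 6] [20, 16, 6, 40]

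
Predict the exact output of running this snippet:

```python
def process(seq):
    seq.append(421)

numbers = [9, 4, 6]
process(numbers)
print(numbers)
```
[9, 4, 6, 421]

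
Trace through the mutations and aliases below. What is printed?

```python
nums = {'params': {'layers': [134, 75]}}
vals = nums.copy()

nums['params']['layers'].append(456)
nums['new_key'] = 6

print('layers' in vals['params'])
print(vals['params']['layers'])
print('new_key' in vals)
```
True
[134, 75, 456]
False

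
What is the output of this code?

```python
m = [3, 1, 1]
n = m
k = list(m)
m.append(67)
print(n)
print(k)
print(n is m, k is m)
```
[3, 1, 1, 67]
[3, 1, 1]
True False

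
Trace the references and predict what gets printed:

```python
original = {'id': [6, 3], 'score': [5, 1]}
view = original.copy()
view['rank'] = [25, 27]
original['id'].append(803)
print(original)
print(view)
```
{'id': [6, 3, 803], 'score': [5, 1]}
{'id': [6, 3, 803], 'score': [5, 1], 'rank': [25, 27]}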